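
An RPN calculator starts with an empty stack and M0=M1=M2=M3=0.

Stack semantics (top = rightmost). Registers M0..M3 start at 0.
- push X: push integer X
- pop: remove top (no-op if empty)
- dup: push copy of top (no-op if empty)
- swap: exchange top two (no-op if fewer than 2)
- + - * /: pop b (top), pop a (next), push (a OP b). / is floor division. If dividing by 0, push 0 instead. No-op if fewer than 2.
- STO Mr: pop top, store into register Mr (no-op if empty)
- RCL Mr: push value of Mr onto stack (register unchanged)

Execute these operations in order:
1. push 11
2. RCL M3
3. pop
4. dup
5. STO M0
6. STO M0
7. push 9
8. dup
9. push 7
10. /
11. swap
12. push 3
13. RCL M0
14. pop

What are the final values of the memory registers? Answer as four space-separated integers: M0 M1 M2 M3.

After op 1 (push 11): stack=[11] mem=[0,0,0,0]
After op 2 (RCL M3): stack=[11,0] mem=[0,0,0,0]
After op 3 (pop): stack=[11] mem=[0,0,0,0]
After op 4 (dup): stack=[11,11] mem=[0,0,0,0]
After op 5 (STO M0): stack=[11] mem=[11,0,0,0]
After op 6 (STO M0): stack=[empty] mem=[11,0,0,0]
After op 7 (push 9): stack=[9] mem=[11,0,0,0]
After op 8 (dup): stack=[9,9] mem=[11,0,0,0]
After op 9 (push 7): stack=[9,9,7] mem=[11,0,0,0]
After op 10 (/): stack=[9,1] mem=[11,0,0,0]
After op 11 (swap): stack=[1,9] mem=[11,0,0,0]
After op 12 (push 3): stack=[1,9,3] mem=[11,0,0,0]
After op 13 (RCL M0): stack=[1,9,3,11] mem=[11,0,0,0]
After op 14 (pop): stack=[1,9,3] mem=[11,0,0,0]

Answer: 11 0 0 0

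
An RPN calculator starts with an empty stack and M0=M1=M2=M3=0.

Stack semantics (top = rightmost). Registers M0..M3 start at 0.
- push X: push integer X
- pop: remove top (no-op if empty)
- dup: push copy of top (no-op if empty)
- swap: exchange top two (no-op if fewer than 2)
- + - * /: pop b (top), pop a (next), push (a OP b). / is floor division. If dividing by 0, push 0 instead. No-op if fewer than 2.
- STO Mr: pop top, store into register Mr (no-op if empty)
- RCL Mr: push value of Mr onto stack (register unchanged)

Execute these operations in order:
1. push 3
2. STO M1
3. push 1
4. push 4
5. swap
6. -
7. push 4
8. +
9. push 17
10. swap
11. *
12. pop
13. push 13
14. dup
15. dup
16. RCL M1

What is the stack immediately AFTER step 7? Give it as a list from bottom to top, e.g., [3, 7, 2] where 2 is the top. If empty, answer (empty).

After op 1 (push 3): stack=[3] mem=[0,0,0,0]
After op 2 (STO M1): stack=[empty] mem=[0,3,0,0]
After op 3 (push 1): stack=[1] mem=[0,3,0,0]
After op 4 (push 4): stack=[1,4] mem=[0,3,0,0]
After op 5 (swap): stack=[4,1] mem=[0,3,0,0]
After op 6 (-): stack=[3] mem=[0,3,0,0]
After op 7 (push 4): stack=[3,4] mem=[0,3,0,0]

[3, 4]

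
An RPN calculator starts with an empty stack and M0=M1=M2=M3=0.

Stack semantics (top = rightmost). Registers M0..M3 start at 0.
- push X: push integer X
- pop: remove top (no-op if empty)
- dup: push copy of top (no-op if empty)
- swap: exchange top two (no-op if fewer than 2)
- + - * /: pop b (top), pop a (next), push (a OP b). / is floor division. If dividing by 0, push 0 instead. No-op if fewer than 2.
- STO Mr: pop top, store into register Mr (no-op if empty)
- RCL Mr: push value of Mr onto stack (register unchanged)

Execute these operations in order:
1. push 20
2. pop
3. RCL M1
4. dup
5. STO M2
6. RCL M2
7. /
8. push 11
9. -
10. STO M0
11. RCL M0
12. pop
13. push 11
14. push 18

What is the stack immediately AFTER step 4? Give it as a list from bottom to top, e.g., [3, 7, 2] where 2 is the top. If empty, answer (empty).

After op 1 (push 20): stack=[20] mem=[0,0,0,0]
After op 2 (pop): stack=[empty] mem=[0,0,0,0]
After op 3 (RCL M1): stack=[0] mem=[0,0,0,0]
After op 4 (dup): stack=[0,0] mem=[0,0,0,0]

[0, 0]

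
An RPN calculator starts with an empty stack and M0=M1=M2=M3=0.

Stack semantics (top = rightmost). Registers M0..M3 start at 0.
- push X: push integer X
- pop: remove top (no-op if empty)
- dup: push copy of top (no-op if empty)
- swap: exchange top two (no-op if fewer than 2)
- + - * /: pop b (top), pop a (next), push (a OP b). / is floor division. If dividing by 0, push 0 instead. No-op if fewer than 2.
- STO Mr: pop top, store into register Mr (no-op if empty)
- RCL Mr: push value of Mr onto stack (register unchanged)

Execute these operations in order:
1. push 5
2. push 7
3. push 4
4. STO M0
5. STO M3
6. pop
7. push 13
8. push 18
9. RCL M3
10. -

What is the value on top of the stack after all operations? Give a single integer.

After op 1 (push 5): stack=[5] mem=[0,0,0,0]
After op 2 (push 7): stack=[5,7] mem=[0,0,0,0]
After op 3 (push 4): stack=[5,7,4] mem=[0,0,0,0]
After op 4 (STO M0): stack=[5,7] mem=[4,0,0,0]
After op 5 (STO M3): stack=[5] mem=[4,0,0,7]
After op 6 (pop): stack=[empty] mem=[4,0,0,7]
After op 7 (push 13): stack=[13] mem=[4,0,0,7]
After op 8 (push 18): stack=[13,18] mem=[4,0,0,7]
After op 9 (RCL M3): stack=[13,18,7] mem=[4,0,0,7]
After op 10 (-): stack=[13,11] mem=[4,0,0,7]

Answer: 11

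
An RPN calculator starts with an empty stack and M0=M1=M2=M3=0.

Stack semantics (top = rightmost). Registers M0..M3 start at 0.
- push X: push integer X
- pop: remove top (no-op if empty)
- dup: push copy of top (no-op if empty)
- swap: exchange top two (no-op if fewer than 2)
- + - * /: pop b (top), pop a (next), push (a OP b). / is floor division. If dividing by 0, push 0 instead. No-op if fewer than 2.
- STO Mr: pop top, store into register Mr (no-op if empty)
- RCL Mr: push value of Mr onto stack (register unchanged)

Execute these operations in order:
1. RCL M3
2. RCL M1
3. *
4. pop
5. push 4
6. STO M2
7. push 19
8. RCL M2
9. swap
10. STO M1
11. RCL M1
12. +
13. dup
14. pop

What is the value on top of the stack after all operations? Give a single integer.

Answer: 23

Derivation:
After op 1 (RCL M3): stack=[0] mem=[0,0,0,0]
After op 2 (RCL M1): stack=[0,0] mem=[0,0,0,0]
After op 3 (*): stack=[0] mem=[0,0,0,0]
After op 4 (pop): stack=[empty] mem=[0,0,0,0]
After op 5 (push 4): stack=[4] mem=[0,0,0,0]
After op 6 (STO M2): stack=[empty] mem=[0,0,4,0]
After op 7 (push 19): stack=[19] mem=[0,0,4,0]
After op 8 (RCL M2): stack=[19,4] mem=[0,0,4,0]
After op 9 (swap): stack=[4,19] mem=[0,0,4,0]
After op 10 (STO M1): stack=[4] mem=[0,19,4,0]
After op 11 (RCL M1): stack=[4,19] mem=[0,19,4,0]
After op 12 (+): stack=[23] mem=[0,19,4,0]
After op 13 (dup): stack=[23,23] mem=[0,19,4,0]
After op 14 (pop): stack=[23] mem=[0,19,4,0]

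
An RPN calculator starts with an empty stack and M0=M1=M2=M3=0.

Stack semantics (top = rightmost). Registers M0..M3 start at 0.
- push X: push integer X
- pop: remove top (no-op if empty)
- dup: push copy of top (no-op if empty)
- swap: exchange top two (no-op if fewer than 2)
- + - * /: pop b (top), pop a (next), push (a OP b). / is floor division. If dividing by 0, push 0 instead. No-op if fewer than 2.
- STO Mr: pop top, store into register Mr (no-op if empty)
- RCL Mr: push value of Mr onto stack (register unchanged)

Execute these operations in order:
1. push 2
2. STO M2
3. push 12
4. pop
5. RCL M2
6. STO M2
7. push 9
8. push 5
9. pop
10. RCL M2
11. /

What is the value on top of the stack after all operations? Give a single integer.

Answer: 4

Derivation:
After op 1 (push 2): stack=[2] mem=[0,0,0,0]
After op 2 (STO M2): stack=[empty] mem=[0,0,2,0]
After op 3 (push 12): stack=[12] mem=[0,0,2,0]
After op 4 (pop): stack=[empty] mem=[0,0,2,0]
After op 5 (RCL M2): stack=[2] mem=[0,0,2,0]
After op 6 (STO M2): stack=[empty] mem=[0,0,2,0]
After op 7 (push 9): stack=[9] mem=[0,0,2,0]
After op 8 (push 5): stack=[9,5] mem=[0,0,2,0]
After op 9 (pop): stack=[9] mem=[0,0,2,0]
After op 10 (RCL M2): stack=[9,2] mem=[0,0,2,0]
After op 11 (/): stack=[4] mem=[0,0,2,0]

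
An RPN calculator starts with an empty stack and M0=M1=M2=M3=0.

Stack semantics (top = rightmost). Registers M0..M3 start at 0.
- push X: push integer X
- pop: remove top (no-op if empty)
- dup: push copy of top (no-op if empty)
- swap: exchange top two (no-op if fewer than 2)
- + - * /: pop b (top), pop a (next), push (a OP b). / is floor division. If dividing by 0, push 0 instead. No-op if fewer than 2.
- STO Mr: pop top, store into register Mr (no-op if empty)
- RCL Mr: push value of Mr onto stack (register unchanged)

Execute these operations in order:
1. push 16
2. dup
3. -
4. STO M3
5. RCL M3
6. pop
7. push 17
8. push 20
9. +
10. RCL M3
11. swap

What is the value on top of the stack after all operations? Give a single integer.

After op 1 (push 16): stack=[16] mem=[0,0,0,0]
After op 2 (dup): stack=[16,16] mem=[0,0,0,0]
After op 3 (-): stack=[0] mem=[0,0,0,0]
After op 4 (STO M3): stack=[empty] mem=[0,0,0,0]
After op 5 (RCL M3): stack=[0] mem=[0,0,0,0]
After op 6 (pop): stack=[empty] mem=[0,0,0,0]
After op 7 (push 17): stack=[17] mem=[0,0,0,0]
After op 8 (push 20): stack=[17,20] mem=[0,0,0,0]
After op 9 (+): stack=[37] mem=[0,0,0,0]
After op 10 (RCL M3): stack=[37,0] mem=[0,0,0,0]
After op 11 (swap): stack=[0,37] mem=[0,0,0,0]

Answer: 37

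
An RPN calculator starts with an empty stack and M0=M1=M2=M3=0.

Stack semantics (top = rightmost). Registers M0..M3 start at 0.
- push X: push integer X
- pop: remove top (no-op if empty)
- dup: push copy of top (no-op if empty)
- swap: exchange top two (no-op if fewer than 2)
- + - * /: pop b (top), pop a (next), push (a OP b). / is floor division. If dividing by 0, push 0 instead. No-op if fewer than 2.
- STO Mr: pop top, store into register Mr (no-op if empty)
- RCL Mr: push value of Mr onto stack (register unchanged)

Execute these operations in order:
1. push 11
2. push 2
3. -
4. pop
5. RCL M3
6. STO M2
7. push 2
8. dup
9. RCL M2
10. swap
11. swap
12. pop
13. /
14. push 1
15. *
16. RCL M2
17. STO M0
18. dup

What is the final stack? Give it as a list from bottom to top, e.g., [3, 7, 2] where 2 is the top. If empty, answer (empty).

Answer: [1, 1]

Derivation:
After op 1 (push 11): stack=[11] mem=[0,0,0,0]
After op 2 (push 2): stack=[11,2] mem=[0,0,0,0]
After op 3 (-): stack=[9] mem=[0,0,0,0]
After op 4 (pop): stack=[empty] mem=[0,0,0,0]
After op 5 (RCL M3): stack=[0] mem=[0,0,0,0]
After op 6 (STO M2): stack=[empty] mem=[0,0,0,0]
After op 7 (push 2): stack=[2] mem=[0,0,0,0]
After op 8 (dup): stack=[2,2] mem=[0,0,0,0]
After op 9 (RCL M2): stack=[2,2,0] mem=[0,0,0,0]
After op 10 (swap): stack=[2,0,2] mem=[0,0,0,0]
After op 11 (swap): stack=[2,2,0] mem=[0,0,0,0]
After op 12 (pop): stack=[2,2] mem=[0,0,0,0]
After op 13 (/): stack=[1] mem=[0,0,0,0]
After op 14 (push 1): stack=[1,1] mem=[0,0,0,0]
After op 15 (*): stack=[1] mem=[0,0,0,0]
After op 16 (RCL M2): stack=[1,0] mem=[0,0,0,0]
After op 17 (STO M0): stack=[1] mem=[0,0,0,0]
After op 18 (dup): stack=[1,1] mem=[0,0,0,0]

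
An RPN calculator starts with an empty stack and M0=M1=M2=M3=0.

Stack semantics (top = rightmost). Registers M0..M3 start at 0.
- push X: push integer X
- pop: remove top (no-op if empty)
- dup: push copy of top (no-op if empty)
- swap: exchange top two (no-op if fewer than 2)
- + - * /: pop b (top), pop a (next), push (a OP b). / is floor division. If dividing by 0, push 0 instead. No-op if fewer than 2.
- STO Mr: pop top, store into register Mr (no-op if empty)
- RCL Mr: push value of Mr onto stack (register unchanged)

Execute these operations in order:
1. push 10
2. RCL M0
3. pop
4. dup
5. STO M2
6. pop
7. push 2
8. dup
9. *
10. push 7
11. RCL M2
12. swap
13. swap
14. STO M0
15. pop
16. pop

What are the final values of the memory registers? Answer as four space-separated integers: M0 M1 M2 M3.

Answer: 10 0 10 0

Derivation:
After op 1 (push 10): stack=[10] mem=[0,0,0,0]
After op 2 (RCL M0): stack=[10,0] mem=[0,0,0,0]
After op 3 (pop): stack=[10] mem=[0,0,0,0]
After op 4 (dup): stack=[10,10] mem=[0,0,0,0]
After op 5 (STO M2): stack=[10] mem=[0,0,10,0]
After op 6 (pop): stack=[empty] mem=[0,0,10,0]
After op 7 (push 2): stack=[2] mem=[0,0,10,0]
After op 8 (dup): stack=[2,2] mem=[0,0,10,0]
After op 9 (*): stack=[4] mem=[0,0,10,0]
After op 10 (push 7): stack=[4,7] mem=[0,0,10,0]
After op 11 (RCL M2): stack=[4,7,10] mem=[0,0,10,0]
After op 12 (swap): stack=[4,10,7] mem=[0,0,10,0]
After op 13 (swap): stack=[4,7,10] mem=[0,0,10,0]
After op 14 (STO M0): stack=[4,7] mem=[10,0,10,0]
After op 15 (pop): stack=[4] mem=[10,0,10,0]
After op 16 (pop): stack=[empty] mem=[10,0,10,0]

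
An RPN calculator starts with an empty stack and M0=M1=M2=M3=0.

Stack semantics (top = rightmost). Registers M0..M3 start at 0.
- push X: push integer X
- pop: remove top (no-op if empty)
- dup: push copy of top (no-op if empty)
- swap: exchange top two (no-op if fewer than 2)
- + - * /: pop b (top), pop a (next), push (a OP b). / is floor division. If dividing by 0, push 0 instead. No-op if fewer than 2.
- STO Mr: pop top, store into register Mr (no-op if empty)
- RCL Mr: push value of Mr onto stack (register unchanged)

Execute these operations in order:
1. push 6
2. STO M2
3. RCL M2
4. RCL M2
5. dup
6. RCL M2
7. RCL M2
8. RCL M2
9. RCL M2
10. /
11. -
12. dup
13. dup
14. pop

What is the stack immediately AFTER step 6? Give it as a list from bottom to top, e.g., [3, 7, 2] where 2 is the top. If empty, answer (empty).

After op 1 (push 6): stack=[6] mem=[0,0,0,0]
After op 2 (STO M2): stack=[empty] mem=[0,0,6,0]
After op 3 (RCL M2): stack=[6] mem=[0,0,6,0]
After op 4 (RCL M2): stack=[6,6] mem=[0,0,6,0]
After op 5 (dup): stack=[6,6,6] mem=[0,0,6,0]
After op 6 (RCL M2): stack=[6,6,6,6] mem=[0,0,6,0]

[6, 6, 6, 6]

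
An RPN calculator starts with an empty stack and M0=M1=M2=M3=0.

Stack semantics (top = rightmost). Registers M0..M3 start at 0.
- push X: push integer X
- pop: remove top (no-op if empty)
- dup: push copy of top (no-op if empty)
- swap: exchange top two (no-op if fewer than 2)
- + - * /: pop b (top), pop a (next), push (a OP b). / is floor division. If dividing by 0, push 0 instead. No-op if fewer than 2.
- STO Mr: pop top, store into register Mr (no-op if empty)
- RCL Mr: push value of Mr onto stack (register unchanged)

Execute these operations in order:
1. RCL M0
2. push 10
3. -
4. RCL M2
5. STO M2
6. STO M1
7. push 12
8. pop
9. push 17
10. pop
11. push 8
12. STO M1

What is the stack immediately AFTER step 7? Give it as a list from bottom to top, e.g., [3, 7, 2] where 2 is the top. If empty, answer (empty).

After op 1 (RCL M0): stack=[0] mem=[0,0,0,0]
After op 2 (push 10): stack=[0,10] mem=[0,0,0,0]
After op 3 (-): stack=[-10] mem=[0,0,0,0]
After op 4 (RCL M2): stack=[-10,0] mem=[0,0,0,0]
After op 5 (STO M2): stack=[-10] mem=[0,0,0,0]
After op 6 (STO M1): stack=[empty] mem=[0,-10,0,0]
After op 7 (push 12): stack=[12] mem=[0,-10,0,0]

[12]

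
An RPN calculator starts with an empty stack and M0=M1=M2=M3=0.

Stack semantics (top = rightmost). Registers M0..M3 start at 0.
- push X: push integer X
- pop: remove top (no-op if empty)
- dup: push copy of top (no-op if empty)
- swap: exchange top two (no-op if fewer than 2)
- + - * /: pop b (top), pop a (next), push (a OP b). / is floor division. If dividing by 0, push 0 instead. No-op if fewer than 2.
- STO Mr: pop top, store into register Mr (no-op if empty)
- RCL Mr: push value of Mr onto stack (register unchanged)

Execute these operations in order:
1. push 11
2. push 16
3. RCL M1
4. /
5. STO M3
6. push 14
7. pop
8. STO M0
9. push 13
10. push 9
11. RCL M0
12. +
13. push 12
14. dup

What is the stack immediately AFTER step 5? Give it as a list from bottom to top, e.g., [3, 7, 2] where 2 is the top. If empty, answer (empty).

After op 1 (push 11): stack=[11] mem=[0,0,0,0]
After op 2 (push 16): stack=[11,16] mem=[0,0,0,0]
After op 3 (RCL M1): stack=[11,16,0] mem=[0,0,0,0]
After op 4 (/): stack=[11,0] mem=[0,0,0,0]
After op 5 (STO M3): stack=[11] mem=[0,0,0,0]

[11]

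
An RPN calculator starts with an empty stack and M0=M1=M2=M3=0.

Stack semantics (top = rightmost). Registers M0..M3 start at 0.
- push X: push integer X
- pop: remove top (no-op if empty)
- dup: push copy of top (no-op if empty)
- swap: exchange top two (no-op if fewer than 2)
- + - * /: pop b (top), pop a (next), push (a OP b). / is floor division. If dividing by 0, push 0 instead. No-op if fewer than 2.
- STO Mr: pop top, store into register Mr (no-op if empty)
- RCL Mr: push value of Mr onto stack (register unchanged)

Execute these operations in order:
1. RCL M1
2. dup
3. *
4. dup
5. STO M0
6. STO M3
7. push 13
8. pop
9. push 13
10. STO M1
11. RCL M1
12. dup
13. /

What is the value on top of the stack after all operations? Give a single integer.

After op 1 (RCL M1): stack=[0] mem=[0,0,0,0]
After op 2 (dup): stack=[0,0] mem=[0,0,0,0]
After op 3 (*): stack=[0] mem=[0,0,0,0]
After op 4 (dup): stack=[0,0] mem=[0,0,0,0]
After op 5 (STO M0): stack=[0] mem=[0,0,0,0]
After op 6 (STO M3): stack=[empty] mem=[0,0,0,0]
After op 7 (push 13): stack=[13] mem=[0,0,0,0]
After op 8 (pop): stack=[empty] mem=[0,0,0,0]
After op 9 (push 13): stack=[13] mem=[0,0,0,0]
After op 10 (STO M1): stack=[empty] mem=[0,13,0,0]
After op 11 (RCL M1): stack=[13] mem=[0,13,0,0]
After op 12 (dup): stack=[13,13] mem=[0,13,0,0]
After op 13 (/): stack=[1] mem=[0,13,0,0]

Answer: 1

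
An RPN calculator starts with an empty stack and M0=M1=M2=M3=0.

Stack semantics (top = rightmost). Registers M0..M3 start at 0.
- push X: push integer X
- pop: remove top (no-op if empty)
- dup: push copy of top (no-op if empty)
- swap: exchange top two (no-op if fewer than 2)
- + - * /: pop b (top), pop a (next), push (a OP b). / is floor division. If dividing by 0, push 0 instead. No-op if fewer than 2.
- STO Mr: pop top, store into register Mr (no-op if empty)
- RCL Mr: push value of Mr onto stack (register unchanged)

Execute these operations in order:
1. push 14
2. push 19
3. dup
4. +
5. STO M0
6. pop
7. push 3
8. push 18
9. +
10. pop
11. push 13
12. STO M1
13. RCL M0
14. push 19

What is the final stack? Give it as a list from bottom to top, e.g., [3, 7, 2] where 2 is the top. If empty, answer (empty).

Answer: [38, 19]

Derivation:
After op 1 (push 14): stack=[14] mem=[0,0,0,0]
After op 2 (push 19): stack=[14,19] mem=[0,0,0,0]
After op 3 (dup): stack=[14,19,19] mem=[0,0,0,0]
After op 4 (+): stack=[14,38] mem=[0,0,0,0]
After op 5 (STO M0): stack=[14] mem=[38,0,0,0]
After op 6 (pop): stack=[empty] mem=[38,0,0,0]
After op 7 (push 3): stack=[3] mem=[38,0,0,0]
After op 8 (push 18): stack=[3,18] mem=[38,0,0,0]
After op 9 (+): stack=[21] mem=[38,0,0,0]
After op 10 (pop): stack=[empty] mem=[38,0,0,0]
After op 11 (push 13): stack=[13] mem=[38,0,0,0]
After op 12 (STO M1): stack=[empty] mem=[38,13,0,0]
After op 13 (RCL M0): stack=[38] mem=[38,13,0,0]
After op 14 (push 19): stack=[38,19] mem=[38,13,0,0]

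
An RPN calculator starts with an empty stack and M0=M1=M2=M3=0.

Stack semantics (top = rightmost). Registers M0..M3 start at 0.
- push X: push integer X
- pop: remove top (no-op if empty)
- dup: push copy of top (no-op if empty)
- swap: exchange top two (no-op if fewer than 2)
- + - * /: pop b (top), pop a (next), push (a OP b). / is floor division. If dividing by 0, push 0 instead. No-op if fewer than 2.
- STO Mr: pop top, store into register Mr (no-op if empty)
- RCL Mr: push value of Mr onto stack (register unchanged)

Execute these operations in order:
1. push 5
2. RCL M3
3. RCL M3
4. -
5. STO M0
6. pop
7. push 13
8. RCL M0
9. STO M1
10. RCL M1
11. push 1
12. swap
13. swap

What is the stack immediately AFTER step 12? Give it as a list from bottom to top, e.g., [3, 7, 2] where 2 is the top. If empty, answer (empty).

After op 1 (push 5): stack=[5] mem=[0,0,0,0]
After op 2 (RCL M3): stack=[5,0] mem=[0,0,0,0]
After op 3 (RCL M3): stack=[5,0,0] mem=[0,0,0,0]
After op 4 (-): stack=[5,0] mem=[0,0,0,0]
After op 5 (STO M0): stack=[5] mem=[0,0,0,0]
After op 6 (pop): stack=[empty] mem=[0,0,0,0]
After op 7 (push 13): stack=[13] mem=[0,0,0,0]
After op 8 (RCL M0): stack=[13,0] mem=[0,0,0,0]
After op 9 (STO M1): stack=[13] mem=[0,0,0,0]
After op 10 (RCL M1): stack=[13,0] mem=[0,0,0,0]
After op 11 (push 1): stack=[13,0,1] mem=[0,0,0,0]
After op 12 (swap): stack=[13,1,0] mem=[0,0,0,0]

[13, 1, 0]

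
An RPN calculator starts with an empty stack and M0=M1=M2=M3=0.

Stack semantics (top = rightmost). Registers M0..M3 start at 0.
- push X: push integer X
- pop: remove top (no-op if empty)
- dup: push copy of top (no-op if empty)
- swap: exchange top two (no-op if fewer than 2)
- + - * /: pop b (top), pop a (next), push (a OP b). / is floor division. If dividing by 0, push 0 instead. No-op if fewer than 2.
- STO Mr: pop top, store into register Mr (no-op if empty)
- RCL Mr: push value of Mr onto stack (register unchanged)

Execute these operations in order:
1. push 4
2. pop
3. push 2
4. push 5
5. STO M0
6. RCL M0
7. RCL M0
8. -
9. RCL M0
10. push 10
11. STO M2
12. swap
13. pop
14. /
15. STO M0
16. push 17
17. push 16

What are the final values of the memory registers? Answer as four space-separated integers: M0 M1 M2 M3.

After op 1 (push 4): stack=[4] mem=[0,0,0,0]
After op 2 (pop): stack=[empty] mem=[0,0,0,0]
After op 3 (push 2): stack=[2] mem=[0,0,0,0]
After op 4 (push 5): stack=[2,5] mem=[0,0,0,0]
After op 5 (STO M0): stack=[2] mem=[5,0,0,0]
After op 6 (RCL M0): stack=[2,5] mem=[5,0,0,0]
After op 7 (RCL M0): stack=[2,5,5] mem=[5,0,0,0]
After op 8 (-): stack=[2,0] mem=[5,0,0,0]
After op 9 (RCL M0): stack=[2,0,5] mem=[5,0,0,0]
After op 10 (push 10): stack=[2,0,5,10] mem=[5,0,0,0]
After op 11 (STO M2): stack=[2,0,5] mem=[5,0,10,0]
After op 12 (swap): stack=[2,5,0] mem=[5,0,10,0]
After op 13 (pop): stack=[2,5] mem=[5,0,10,0]
After op 14 (/): stack=[0] mem=[5,0,10,0]
After op 15 (STO M0): stack=[empty] mem=[0,0,10,0]
After op 16 (push 17): stack=[17] mem=[0,0,10,0]
After op 17 (push 16): stack=[17,16] mem=[0,0,10,0]

Answer: 0 0 10 0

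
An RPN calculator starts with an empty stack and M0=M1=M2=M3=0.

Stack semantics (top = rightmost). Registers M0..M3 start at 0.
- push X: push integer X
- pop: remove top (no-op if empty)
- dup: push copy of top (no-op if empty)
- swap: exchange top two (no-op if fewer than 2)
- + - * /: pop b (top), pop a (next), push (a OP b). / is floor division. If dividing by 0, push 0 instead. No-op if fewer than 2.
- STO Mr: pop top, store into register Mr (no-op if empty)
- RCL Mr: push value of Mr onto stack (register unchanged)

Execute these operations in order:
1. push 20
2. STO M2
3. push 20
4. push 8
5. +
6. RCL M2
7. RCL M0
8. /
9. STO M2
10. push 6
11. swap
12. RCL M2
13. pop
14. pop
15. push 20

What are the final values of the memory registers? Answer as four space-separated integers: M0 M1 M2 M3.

After op 1 (push 20): stack=[20] mem=[0,0,0,0]
After op 2 (STO M2): stack=[empty] mem=[0,0,20,0]
After op 3 (push 20): stack=[20] mem=[0,0,20,0]
After op 4 (push 8): stack=[20,8] mem=[0,0,20,0]
After op 5 (+): stack=[28] mem=[0,0,20,0]
After op 6 (RCL M2): stack=[28,20] mem=[0,0,20,0]
After op 7 (RCL M0): stack=[28,20,0] mem=[0,0,20,0]
After op 8 (/): stack=[28,0] mem=[0,0,20,0]
After op 9 (STO M2): stack=[28] mem=[0,0,0,0]
After op 10 (push 6): stack=[28,6] mem=[0,0,0,0]
After op 11 (swap): stack=[6,28] mem=[0,0,0,0]
After op 12 (RCL M2): stack=[6,28,0] mem=[0,0,0,0]
After op 13 (pop): stack=[6,28] mem=[0,0,0,0]
After op 14 (pop): stack=[6] mem=[0,0,0,0]
After op 15 (push 20): stack=[6,20] mem=[0,0,0,0]

Answer: 0 0 0 0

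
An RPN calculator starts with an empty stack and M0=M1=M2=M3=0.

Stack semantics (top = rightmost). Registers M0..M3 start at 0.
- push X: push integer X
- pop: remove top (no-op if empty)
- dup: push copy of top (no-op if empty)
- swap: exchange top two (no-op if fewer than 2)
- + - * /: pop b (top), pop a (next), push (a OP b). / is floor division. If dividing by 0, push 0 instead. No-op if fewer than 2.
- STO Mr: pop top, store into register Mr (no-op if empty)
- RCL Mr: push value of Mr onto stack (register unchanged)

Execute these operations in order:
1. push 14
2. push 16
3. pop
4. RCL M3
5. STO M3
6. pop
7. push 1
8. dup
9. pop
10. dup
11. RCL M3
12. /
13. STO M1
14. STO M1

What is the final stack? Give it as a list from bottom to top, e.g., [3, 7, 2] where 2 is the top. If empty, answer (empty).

Answer: (empty)

Derivation:
After op 1 (push 14): stack=[14] mem=[0,0,0,0]
After op 2 (push 16): stack=[14,16] mem=[0,0,0,0]
After op 3 (pop): stack=[14] mem=[0,0,0,0]
After op 4 (RCL M3): stack=[14,0] mem=[0,0,0,0]
After op 5 (STO M3): stack=[14] mem=[0,0,0,0]
After op 6 (pop): stack=[empty] mem=[0,0,0,0]
After op 7 (push 1): stack=[1] mem=[0,0,0,0]
After op 8 (dup): stack=[1,1] mem=[0,0,0,0]
After op 9 (pop): stack=[1] mem=[0,0,0,0]
After op 10 (dup): stack=[1,1] mem=[0,0,0,0]
After op 11 (RCL M3): stack=[1,1,0] mem=[0,0,0,0]
After op 12 (/): stack=[1,0] mem=[0,0,0,0]
After op 13 (STO M1): stack=[1] mem=[0,0,0,0]
After op 14 (STO M1): stack=[empty] mem=[0,1,0,0]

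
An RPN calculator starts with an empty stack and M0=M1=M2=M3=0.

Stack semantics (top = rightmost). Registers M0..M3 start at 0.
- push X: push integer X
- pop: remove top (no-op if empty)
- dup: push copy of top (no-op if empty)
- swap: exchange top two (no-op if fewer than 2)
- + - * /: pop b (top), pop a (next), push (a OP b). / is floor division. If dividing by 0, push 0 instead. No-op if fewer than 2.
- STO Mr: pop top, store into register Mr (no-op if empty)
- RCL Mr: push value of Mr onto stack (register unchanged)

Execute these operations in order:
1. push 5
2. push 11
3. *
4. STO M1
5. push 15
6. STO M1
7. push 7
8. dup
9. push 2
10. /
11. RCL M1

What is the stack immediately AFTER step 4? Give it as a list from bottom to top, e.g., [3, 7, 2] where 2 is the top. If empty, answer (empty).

After op 1 (push 5): stack=[5] mem=[0,0,0,0]
After op 2 (push 11): stack=[5,11] mem=[0,0,0,0]
After op 3 (*): stack=[55] mem=[0,0,0,0]
After op 4 (STO M1): stack=[empty] mem=[0,55,0,0]

(empty)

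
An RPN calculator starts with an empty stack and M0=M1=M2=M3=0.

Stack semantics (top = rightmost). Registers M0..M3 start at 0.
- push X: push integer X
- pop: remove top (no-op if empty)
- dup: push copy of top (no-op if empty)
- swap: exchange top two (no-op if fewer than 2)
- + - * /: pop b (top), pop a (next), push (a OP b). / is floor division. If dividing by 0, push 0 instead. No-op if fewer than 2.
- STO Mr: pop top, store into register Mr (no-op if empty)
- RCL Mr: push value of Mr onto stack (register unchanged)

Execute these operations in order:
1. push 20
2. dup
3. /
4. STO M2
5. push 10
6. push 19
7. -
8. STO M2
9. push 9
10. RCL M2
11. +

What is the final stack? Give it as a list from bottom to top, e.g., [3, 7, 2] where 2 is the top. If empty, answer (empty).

After op 1 (push 20): stack=[20] mem=[0,0,0,0]
After op 2 (dup): stack=[20,20] mem=[0,0,0,0]
After op 3 (/): stack=[1] mem=[0,0,0,0]
After op 4 (STO M2): stack=[empty] mem=[0,0,1,0]
After op 5 (push 10): stack=[10] mem=[0,0,1,0]
After op 6 (push 19): stack=[10,19] mem=[0,0,1,0]
After op 7 (-): stack=[-9] mem=[0,0,1,0]
After op 8 (STO M2): stack=[empty] mem=[0,0,-9,0]
After op 9 (push 9): stack=[9] mem=[0,0,-9,0]
After op 10 (RCL M2): stack=[9,-9] mem=[0,0,-9,0]
After op 11 (+): stack=[0] mem=[0,0,-9,0]

Answer: [0]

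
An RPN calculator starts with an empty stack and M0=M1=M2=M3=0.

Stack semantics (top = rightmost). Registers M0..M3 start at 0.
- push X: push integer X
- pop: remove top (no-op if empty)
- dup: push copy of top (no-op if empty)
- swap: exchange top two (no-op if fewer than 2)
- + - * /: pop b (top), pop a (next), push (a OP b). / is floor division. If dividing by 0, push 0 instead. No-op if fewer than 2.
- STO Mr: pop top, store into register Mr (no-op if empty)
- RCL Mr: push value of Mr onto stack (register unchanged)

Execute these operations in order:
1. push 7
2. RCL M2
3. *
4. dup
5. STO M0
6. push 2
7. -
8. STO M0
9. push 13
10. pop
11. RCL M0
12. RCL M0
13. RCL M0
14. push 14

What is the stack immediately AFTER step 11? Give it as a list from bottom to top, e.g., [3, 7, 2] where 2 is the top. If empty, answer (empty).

After op 1 (push 7): stack=[7] mem=[0,0,0,0]
After op 2 (RCL M2): stack=[7,0] mem=[0,0,0,0]
After op 3 (*): stack=[0] mem=[0,0,0,0]
After op 4 (dup): stack=[0,0] mem=[0,0,0,0]
After op 5 (STO M0): stack=[0] mem=[0,0,0,0]
After op 6 (push 2): stack=[0,2] mem=[0,0,0,0]
After op 7 (-): stack=[-2] mem=[0,0,0,0]
After op 8 (STO M0): stack=[empty] mem=[-2,0,0,0]
After op 9 (push 13): stack=[13] mem=[-2,0,0,0]
After op 10 (pop): stack=[empty] mem=[-2,0,0,0]
After op 11 (RCL M0): stack=[-2] mem=[-2,0,0,0]

[-2]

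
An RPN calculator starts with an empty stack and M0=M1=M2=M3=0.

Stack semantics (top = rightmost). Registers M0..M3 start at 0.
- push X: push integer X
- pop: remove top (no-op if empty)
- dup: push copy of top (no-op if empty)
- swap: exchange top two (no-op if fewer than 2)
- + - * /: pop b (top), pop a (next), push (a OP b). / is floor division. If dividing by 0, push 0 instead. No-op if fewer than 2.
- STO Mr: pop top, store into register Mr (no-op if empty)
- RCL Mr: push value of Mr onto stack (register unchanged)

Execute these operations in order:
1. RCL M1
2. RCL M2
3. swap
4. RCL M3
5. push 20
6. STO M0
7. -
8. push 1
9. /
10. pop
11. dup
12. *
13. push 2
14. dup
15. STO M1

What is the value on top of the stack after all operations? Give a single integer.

After op 1 (RCL M1): stack=[0] mem=[0,0,0,0]
After op 2 (RCL M2): stack=[0,0] mem=[0,0,0,0]
After op 3 (swap): stack=[0,0] mem=[0,0,0,0]
After op 4 (RCL M3): stack=[0,0,0] mem=[0,0,0,0]
After op 5 (push 20): stack=[0,0,0,20] mem=[0,0,0,0]
After op 6 (STO M0): stack=[0,0,0] mem=[20,0,0,0]
After op 7 (-): stack=[0,0] mem=[20,0,0,0]
After op 8 (push 1): stack=[0,0,1] mem=[20,0,0,0]
After op 9 (/): stack=[0,0] mem=[20,0,0,0]
After op 10 (pop): stack=[0] mem=[20,0,0,0]
After op 11 (dup): stack=[0,0] mem=[20,0,0,0]
After op 12 (*): stack=[0] mem=[20,0,0,0]
After op 13 (push 2): stack=[0,2] mem=[20,0,0,0]
After op 14 (dup): stack=[0,2,2] mem=[20,0,0,0]
After op 15 (STO M1): stack=[0,2] mem=[20,2,0,0]

Answer: 2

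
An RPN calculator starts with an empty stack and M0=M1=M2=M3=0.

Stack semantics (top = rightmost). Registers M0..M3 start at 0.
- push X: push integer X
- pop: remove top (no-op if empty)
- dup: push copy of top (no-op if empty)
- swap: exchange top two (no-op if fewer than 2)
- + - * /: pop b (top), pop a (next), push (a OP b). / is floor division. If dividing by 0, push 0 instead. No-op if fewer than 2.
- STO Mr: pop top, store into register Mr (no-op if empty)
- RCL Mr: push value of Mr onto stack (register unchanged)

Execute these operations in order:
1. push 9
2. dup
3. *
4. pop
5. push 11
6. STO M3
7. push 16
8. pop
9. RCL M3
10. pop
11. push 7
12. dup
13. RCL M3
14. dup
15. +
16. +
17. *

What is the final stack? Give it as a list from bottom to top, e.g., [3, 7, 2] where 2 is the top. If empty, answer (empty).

After op 1 (push 9): stack=[9] mem=[0,0,0,0]
After op 2 (dup): stack=[9,9] mem=[0,0,0,0]
After op 3 (*): stack=[81] mem=[0,0,0,0]
After op 4 (pop): stack=[empty] mem=[0,0,0,0]
After op 5 (push 11): stack=[11] mem=[0,0,0,0]
After op 6 (STO M3): stack=[empty] mem=[0,0,0,11]
After op 7 (push 16): stack=[16] mem=[0,0,0,11]
After op 8 (pop): stack=[empty] mem=[0,0,0,11]
After op 9 (RCL M3): stack=[11] mem=[0,0,0,11]
After op 10 (pop): stack=[empty] mem=[0,0,0,11]
After op 11 (push 7): stack=[7] mem=[0,0,0,11]
After op 12 (dup): stack=[7,7] mem=[0,0,0,11]
After op 13 (RCL M3): stack=[7,7,11] mem=[0,0,0,11]
After op 14 (dup): stack=[7,7,11,11] mem=[0,0,0,11]
After op 15 (+): stack=[7,7,22] mem=[0,0,0,11]
After op 16 (+): stack=[7,29] mem=[0,0,0,11]
After op 17 (*): stack=[203] mem=[0,0,0,11]

Answer: [203]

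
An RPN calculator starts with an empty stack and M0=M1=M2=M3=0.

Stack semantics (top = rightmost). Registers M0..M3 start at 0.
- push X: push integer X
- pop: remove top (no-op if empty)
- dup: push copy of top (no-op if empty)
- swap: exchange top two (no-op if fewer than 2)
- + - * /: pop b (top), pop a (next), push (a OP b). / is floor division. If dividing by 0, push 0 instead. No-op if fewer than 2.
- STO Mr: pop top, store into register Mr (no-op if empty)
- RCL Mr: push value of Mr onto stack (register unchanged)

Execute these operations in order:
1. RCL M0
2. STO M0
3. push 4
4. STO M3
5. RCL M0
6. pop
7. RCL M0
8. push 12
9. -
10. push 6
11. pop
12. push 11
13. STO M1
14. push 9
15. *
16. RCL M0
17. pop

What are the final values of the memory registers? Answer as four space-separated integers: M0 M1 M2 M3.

Answer: 0 11 0 4

Derivation:
After op 1 (RCL M0): stack=[0] mem=[0,0,0,0]
After op 2 (STO M0): stack=[empty] mem=[0,0,0,0]
After op 3 (push 4): stack=[4] mem=[0,0,0,0]
After op 4 (STO M3): stack=[empty] mem=[0,0,0,4]
After op 5 (RCL M0): stack=[0] mem=[0,0,0,4]
After op 6 (pop): stack=[empty] mem=[0,0,0,4]
After op 7 (RCL M0): stack=[0] mem=[0,0,0,4]
After op 8 (push 12): stack=[0,12] mem=[0,0,0,4]
After op 9 (-): stack=[-12] mem=[0,0,0,4]
After op 10 (push 6): stack=[-12,6] mem=[0,0,0,4]
After op 11 (pop): stack=[-12] mem=[0,0,0,4]
After op 12 (push 11): stack=[-12,11] mem=[0,0,0,4]
After op 13 (STO M1): stack=[-12] mem=[0,11,0,4]
After op 14 (push 9): stack=[-12,9] mem=[0,11,0,4]
After op 15 (*): stack=[-108] mem=[0,11,0,4]
After op 16 (RCL M0): stack=[-108,0] mem=[0,11,0,4]
After op 17 (pop): stack=[-108] mem=[0,11,0,4]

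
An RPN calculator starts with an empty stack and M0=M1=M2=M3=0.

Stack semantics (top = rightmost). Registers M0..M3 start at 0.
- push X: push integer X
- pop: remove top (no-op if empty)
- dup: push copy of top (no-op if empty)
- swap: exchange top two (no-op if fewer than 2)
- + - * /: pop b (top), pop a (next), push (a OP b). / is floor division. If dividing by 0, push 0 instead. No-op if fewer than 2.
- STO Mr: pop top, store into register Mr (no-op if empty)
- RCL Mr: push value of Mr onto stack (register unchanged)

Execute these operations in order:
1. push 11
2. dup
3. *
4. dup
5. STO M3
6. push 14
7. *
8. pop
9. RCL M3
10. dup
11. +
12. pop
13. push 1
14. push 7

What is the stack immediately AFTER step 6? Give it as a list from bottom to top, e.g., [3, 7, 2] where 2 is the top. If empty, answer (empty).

After op 1 (push 11): stack=[11] mem=[0,0,0,0]
After op 2 (dup): stack=[11,11] mem=[0,0,0,0]
After op 3 (*): stack=[121] mem=[0,0,0,0]
After op 4 (dup): stack=[121,121] mem=[0,0,0,0]
After op 5 (STO M3): stack=[121] mem=[0,0,0,121]
After op 6 (push 14): stack=[121,14] mem=[0,0,0,121]

[121, 14]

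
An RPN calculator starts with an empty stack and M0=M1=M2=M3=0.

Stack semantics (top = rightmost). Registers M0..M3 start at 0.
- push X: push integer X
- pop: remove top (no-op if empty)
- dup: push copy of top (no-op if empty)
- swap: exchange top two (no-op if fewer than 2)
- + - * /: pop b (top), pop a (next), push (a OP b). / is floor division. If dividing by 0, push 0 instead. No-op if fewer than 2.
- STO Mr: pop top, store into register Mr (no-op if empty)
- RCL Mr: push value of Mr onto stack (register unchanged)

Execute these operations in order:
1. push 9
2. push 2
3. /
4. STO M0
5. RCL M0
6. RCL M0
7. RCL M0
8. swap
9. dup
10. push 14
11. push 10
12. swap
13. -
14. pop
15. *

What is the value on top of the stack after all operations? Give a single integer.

Answer: 16

Derivation:
After op 1 (push 9): stack=[9] mem=[0,0,0,0]
After op 2 (push 2): stack=[9,2] mem=[0,0,0,0]
After op 3 (/): stack=[4] mem=[0,0,0,0]
After op 4 (STO M0): stack=[empty] mem=[4,0,0,0]
After op 5 (RCL M0): stack=[4] mem=[4,0,0,0]
After op 6 (RCL M0): stack=[4,4] mem=[4,0,0,0]
After op 7 (RCL M0): stack=[4,4,4] mem=[4,0,0,0]
After op 8 (swap): stack=[4,4,4] mem=[4,0,0,0]
After op 9 (dup): stack=[4,4,4,4] mem=[4,0,0,0]
After op 10 (push 14): stack=[4,4,4,4,14] mem=[4,0,0,0]
After op 11 (push 10): stack=[4,4,4,4,14,10] mem=[4,0,0,0]
After op 12 (swap): stack=[4,4,4,4,10,14] mem=[4,0,0,0]
After op 13 (-): stack=[4,4,4,4,-4] mem=[4,0,0,0]
After op 14 (pop): stack=[4,4,4,4] mem=[4,0,0,0]
After op 15 (*): stack=[4,4,16] mem=[4,0,0,0]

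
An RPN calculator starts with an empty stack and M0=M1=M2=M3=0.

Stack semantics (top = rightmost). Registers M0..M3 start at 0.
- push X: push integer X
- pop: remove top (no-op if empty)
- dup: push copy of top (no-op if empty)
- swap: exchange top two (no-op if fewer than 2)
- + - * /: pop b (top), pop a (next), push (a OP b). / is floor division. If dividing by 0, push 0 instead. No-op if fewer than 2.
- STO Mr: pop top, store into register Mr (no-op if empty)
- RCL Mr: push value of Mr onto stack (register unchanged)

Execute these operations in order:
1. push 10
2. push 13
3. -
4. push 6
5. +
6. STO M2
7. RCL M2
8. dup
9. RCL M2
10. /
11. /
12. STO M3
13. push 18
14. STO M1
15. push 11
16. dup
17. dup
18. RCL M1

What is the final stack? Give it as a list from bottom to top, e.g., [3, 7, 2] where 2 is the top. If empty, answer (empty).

Answer: [11, 11, 11, 18]

Derivation:
After op 1 (push 10): stack=[10] mem=[0,0,0,0]
After op 2 (push 13): stack=[10,13] mem=[0,0,0,0]
After op 3 (-): stack=[-3] mem=[0,0,0,0]
After op 4 (push 6): stack=[-3,6] mem=[0,0,0,0]
After op 5 (+): stack=[3] mem=[0,0,0,0]
After op 6 (STO M2): stack=[empty] mem=[0,0,3,0]
After op 7 (RCL M2): stack=[3] mem=[0,0,3,0]
After op 8 (dup): stack=[3,3] mem=[0,0,3,0]
After op 9 (RCL M2): stack=[3,3,3] mem=[0,0,3,0]
After op 10 (/): stack=[3,1] mem=[0,0,3,0]
After op 11 (/): stack=[3] mem=[0,0,3,0]
After op 12 (STO M3): stack=[empty] mem=[0,0,3,3]
After op 13 (push 18): stack=[18] mem=[0,0,3,3]
After op 14 (STO M1): stack=[empty] mem=[0,18,3,3]
After op 15 (push 11): stack=[11] mem=[0,18,3,3]
After op 16 (dup): stack=[11,11] mem=[0,18,3,3]
After op 17 (dup): stack=[11,11,11] mem=[0,18,3,3]
After op 18 (RCL M1): stack=[11,11,11,18] mem=[0,18,3,3]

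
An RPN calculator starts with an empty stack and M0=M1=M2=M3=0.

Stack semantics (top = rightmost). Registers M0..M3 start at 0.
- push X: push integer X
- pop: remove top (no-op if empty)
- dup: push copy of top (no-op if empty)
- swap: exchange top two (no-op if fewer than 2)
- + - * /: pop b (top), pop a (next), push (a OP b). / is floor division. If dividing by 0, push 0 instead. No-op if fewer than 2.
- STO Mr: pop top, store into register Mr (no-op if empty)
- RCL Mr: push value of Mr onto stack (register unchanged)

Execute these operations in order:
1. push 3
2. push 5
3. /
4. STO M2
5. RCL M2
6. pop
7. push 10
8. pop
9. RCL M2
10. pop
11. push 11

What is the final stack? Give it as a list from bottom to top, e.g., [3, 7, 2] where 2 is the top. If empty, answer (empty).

After op 1 (push 3): stack=[3] mem=[0,0,0,0]
After op 2 (push 5): stack=[3,5] mem=[0,0,0,0]
After op 3 (/): stack=[0] mem=[0,0,0,0]
After op 4 (STO M2): stack=[empty] mem=[0,0,0,0]
After op 5 (RCL M2): stack=[0] mem=[0,0,0,0]
After op 6 (pop): stack=[empty] mem=[0,0,0,0]
After op 7 (push 10): stack=[10] mem=[0,0,0,0]
After op 8 (pop): stack=[empty] mem=[0,0,0,0]
After op 9 (RCL M2): stack=[0] mem=[0,0,0,0]
After op 10 (pop): stack=[empty] mem=[0,0,0,0]
After op 11 (push 11): stack=[11] mem=[0,0,0,0]

Answer: [11]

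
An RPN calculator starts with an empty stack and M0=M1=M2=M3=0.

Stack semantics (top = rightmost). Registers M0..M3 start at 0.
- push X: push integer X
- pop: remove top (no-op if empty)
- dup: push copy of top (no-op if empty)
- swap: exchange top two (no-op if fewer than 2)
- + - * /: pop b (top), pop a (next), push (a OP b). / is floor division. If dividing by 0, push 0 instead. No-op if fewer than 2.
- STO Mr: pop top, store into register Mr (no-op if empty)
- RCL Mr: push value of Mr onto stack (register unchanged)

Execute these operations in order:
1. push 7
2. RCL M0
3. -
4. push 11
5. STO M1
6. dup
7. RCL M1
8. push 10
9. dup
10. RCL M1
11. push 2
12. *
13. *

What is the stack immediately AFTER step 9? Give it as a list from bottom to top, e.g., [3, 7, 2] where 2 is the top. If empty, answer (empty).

After op 1 (push 7): stack=[7] mem=[0,0,0,0]
After op 2 (RCL M0): stack=[7,0] mem=[0,0,0,0]
After op 3 (-): stack=[7] mem=[0,0,0,0]
After op 4 (push 11): stack=[7,11] mem=[0,0,0,0]
After op 5 (STO M1): stack=[7] mem=[0,11,0,0]
After op 6 (dup): stack=[7,7] mem=[0,11,0,0]
After op 7 (RCL M1): stack=[7,7,11] mem=[0,11,0,0]
After op 8 (push 10): stack=[7,7,11,10] mem=[0,11,0,0]
After op 9 (dup): stack=[7,7,11,10,10] mem=[0,11,0,0]

[7, 7, 11, 10, 10]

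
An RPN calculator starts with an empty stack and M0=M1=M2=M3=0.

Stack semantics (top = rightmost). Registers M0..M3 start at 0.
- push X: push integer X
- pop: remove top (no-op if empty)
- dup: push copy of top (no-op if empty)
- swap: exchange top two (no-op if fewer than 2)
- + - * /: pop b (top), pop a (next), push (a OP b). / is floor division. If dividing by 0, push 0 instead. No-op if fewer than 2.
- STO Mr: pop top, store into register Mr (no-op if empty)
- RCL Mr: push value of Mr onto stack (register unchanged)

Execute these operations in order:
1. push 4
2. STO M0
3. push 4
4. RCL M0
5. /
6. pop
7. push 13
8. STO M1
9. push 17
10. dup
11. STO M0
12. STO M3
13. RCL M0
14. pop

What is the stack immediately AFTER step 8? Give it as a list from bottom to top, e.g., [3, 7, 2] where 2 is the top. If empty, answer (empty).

After op 1 (push 4): stack=[4] mem=[0,0,0,0]
After op 2 (STO M0): stack=[empty] mem=[4,0,0,0]
After op 3 (push 4): stack=[4] mem=[4,0,0,0]
After op 4 (RCL M0): stack=[4,4] mem=[4,0,0,0]
After op 5 (/): stack=[1] mem=[4,0,0,0]
After op 6 (pop): stack=[empty] mem=[4,0,0,0]
After op 7 (push 13): stack=[13] mem=[4,0,0,0]
After op 8 (STO M1): stack=[empty] mem=[4,13,0,0]

(empty)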